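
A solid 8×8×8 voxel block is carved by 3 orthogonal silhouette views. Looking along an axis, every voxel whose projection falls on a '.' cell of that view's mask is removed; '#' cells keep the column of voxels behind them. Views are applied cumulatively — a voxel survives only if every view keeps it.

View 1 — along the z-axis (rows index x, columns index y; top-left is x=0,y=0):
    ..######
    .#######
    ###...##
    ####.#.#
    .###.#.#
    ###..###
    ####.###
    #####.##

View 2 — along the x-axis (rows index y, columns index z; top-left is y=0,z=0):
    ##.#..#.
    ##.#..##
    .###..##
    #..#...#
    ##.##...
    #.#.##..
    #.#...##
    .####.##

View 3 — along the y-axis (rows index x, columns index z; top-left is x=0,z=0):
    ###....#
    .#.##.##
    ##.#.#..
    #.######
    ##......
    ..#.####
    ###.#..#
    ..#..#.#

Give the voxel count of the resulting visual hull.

120 voxels

before carving: 512 voxels (8×8×8)
  1. axis=2 (XY plane), |mask|=49  ⇒  voxels=392
  2. axis=0 (YZ plane), |mask|=35  ⇒  voxels=221
  3. axis=1 (XZ plane), |mask|=35  ⇒  voxels=120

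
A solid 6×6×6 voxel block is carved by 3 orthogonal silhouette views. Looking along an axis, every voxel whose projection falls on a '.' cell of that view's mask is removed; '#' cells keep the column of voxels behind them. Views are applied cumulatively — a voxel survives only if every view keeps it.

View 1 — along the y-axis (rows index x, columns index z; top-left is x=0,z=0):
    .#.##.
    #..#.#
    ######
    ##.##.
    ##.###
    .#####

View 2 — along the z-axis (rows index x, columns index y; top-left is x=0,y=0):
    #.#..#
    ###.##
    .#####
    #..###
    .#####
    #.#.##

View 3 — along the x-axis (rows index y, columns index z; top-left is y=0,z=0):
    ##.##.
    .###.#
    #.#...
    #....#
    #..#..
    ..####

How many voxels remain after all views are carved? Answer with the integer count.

before carving: 216 voxels (6×6×6)
after view 1 [y-axis, 26 of 36 cells solid] → remaining = 156
after view 2 [z-axis, 26 of 36 cells solid] → remaining = 115
after view 3 [x-axis, 18 of 36 cells solid] → remaining = 57

remaining voxels: 57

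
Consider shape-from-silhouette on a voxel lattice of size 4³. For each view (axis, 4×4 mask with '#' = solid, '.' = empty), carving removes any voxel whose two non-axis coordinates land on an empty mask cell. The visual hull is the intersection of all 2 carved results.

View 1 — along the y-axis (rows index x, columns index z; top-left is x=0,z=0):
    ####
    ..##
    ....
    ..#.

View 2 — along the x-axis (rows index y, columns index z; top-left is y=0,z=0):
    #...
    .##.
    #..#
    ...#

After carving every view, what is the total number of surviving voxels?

voxel count = 10

full grid |V| = 64
carve view 1 (along y, XZ-mask fill 7/16): 28 voxels remain
carve view 2 (along x, YZ-mask fill 6/16): 10 voxels remain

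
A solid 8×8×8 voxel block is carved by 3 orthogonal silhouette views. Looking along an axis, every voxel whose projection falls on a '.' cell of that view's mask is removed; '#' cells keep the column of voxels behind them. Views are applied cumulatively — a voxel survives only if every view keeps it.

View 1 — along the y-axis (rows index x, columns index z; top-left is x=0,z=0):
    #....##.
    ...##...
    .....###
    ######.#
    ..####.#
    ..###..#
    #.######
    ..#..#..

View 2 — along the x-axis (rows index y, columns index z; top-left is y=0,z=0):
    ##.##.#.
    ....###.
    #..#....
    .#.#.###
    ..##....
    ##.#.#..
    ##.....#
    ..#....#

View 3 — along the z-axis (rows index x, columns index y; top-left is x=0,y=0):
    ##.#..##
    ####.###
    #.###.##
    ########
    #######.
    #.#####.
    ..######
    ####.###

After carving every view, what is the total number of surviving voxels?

start: 8×8×8 = 512 voxels
V1 y: intersect with XZ mask (33 set) -- 264 left
V2 x: intersect with YZ mask (26 set) -- 103 left
V3 z: intersect with XY mask (52 set) -- 83 left

83 voxels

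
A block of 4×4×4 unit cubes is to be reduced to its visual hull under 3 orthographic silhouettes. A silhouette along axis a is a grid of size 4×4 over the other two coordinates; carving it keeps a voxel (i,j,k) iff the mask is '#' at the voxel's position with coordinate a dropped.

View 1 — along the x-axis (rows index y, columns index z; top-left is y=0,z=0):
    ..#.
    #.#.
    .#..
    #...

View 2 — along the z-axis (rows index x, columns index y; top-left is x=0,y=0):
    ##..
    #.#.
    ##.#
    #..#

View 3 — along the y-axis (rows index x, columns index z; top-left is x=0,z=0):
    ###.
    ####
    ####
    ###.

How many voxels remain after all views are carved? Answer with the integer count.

start: 4×4×4 = 64 voxels
V1 x: intersect with YZ mask (5 set) -- 20 left
V2 z: intersect with XY mask (9 set) -- 11 left
V3 y: intersect with XZ mask (14 set) -- 11 left

voxel count = 11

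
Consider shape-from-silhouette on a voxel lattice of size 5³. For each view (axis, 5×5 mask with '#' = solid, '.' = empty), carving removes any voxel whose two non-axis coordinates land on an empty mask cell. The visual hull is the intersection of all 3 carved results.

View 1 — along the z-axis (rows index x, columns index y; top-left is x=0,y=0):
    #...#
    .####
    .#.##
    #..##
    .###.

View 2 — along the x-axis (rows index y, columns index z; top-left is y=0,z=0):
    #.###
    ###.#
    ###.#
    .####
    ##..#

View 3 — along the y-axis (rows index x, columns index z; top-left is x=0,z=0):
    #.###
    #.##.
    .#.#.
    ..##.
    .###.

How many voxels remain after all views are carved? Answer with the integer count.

voxel count = 28

before carving: 125 voxels (5×5×5)
after view 1 [z-axis, 15 of 25 cells solid] → remaining = 75
after view 2 [x-axis, 19 of 25 cells solid] → remaining = 56
after view 3 [y-axis, 14 of 25 cells solid] → remaining = 28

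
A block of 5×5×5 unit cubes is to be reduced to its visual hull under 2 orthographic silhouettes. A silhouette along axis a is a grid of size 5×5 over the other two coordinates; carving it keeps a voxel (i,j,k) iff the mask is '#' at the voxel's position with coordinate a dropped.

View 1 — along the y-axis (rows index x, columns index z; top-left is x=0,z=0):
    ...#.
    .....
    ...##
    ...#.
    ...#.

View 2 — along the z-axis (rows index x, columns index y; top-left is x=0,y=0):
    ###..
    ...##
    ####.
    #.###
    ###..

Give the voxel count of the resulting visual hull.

voxel count = 18

initial block: 5^3 = 125
carve view 1 (along y, XZ-mask fill 5/25): 25 voxels remain
carve view 2 (along z, XY-mask fill 16/25): 18 voxels remain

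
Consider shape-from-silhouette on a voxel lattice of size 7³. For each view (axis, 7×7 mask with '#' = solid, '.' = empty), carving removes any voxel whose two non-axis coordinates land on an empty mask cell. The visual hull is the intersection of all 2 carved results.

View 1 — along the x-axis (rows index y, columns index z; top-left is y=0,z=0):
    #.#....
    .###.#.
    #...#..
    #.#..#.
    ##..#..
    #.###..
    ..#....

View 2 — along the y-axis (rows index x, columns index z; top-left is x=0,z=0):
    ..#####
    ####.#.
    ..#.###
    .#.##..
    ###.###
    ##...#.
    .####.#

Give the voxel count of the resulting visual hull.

remaining voxels: 83

initial block: 7^3 = 343
[1] x-view keeps 19 columns → grid now 133
[2] y-view keeps 31 columns → grid now 83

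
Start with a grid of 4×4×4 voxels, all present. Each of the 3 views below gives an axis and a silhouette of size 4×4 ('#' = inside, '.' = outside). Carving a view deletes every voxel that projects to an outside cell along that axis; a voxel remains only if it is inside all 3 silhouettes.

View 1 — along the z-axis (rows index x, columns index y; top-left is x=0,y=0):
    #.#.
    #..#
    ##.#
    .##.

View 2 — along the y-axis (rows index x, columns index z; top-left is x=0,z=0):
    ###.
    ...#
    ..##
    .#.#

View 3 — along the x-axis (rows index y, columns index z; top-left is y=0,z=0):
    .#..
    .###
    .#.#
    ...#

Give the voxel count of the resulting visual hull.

before carving: 64 voxels (4×4×4)
  1. axis=2 (XY plane), |mask|=9  ⇒  voxels=36
  2. axis=1 (XZ plane), |mask|=8  ⇒  voxels=18
  3. axis=0 (YZ plane), |mask|=7  ⇒  voxels=10

voxel count = 10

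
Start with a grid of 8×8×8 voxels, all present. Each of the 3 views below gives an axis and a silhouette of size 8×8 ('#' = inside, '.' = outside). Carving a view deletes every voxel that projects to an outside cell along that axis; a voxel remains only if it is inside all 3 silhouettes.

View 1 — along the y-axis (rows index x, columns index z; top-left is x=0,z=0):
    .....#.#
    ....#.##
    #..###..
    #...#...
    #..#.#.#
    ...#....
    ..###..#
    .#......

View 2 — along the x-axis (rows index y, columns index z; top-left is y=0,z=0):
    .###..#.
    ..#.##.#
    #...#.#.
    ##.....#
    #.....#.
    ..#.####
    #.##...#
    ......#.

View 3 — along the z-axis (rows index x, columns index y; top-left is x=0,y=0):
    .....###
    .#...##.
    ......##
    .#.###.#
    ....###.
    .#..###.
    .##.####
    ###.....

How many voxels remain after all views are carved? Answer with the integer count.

remaining voxels: 33

start: 8×8×8 = 512 voxels
carve view 1 (along y, XZ-mask fill 21/64): 168 voxels remain
carve view 2 (along x, YZ-mask fill 26/64): 65 voxels remain
carve view 3 (along z, XY-mask fill 29/64): 33 voxels remain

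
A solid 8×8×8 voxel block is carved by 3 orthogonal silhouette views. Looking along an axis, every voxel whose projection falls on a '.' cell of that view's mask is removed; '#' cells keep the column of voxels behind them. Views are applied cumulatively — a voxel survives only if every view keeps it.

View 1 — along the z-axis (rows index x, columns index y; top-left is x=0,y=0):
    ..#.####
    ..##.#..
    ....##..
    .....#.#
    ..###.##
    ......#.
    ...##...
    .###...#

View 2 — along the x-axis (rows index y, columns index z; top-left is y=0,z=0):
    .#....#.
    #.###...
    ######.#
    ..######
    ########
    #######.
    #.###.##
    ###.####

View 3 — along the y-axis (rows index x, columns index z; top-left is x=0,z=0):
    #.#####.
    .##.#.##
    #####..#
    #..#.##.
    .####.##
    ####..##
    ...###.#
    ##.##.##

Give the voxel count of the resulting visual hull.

before carving: 512 voxels (8×8×8)
after view 1 [z-axis, 24 of 64 cells solid] → remaining = 192
after view 2 [x-axis, 47 of 64 cells solid] → remaining = 162
after view 3 [y-axis, 43 of 64 cells solid] → remaining = 113

voxel count = 113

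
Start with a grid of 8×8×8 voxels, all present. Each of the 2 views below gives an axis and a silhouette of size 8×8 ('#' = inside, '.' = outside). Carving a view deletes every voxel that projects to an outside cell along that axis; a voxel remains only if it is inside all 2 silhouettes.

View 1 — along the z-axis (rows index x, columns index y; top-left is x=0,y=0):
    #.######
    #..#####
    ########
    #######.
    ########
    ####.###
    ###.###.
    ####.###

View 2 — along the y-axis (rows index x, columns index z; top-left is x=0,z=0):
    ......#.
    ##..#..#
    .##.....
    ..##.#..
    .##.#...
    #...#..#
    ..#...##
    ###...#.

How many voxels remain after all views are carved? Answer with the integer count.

before carving: 512 voxels (8×8×8)
step 1: project along z, AND mask (56/64) → |grid| = 448
step 2: project along y, AND mask (23/64) → |grid| = 159

159 voxels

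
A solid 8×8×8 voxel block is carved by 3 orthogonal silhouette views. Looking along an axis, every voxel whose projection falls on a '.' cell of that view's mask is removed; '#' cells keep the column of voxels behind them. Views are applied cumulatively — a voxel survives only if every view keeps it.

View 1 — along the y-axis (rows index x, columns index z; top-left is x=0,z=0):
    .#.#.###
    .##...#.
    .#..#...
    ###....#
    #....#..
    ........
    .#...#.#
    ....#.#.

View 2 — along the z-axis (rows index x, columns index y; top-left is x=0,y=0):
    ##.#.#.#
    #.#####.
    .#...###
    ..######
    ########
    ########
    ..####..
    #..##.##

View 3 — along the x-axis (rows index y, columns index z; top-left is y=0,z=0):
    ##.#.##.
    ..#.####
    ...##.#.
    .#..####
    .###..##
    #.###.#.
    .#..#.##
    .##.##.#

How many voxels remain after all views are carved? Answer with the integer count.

start: 8×8×8 = 512 voxels
[1] y-view keeps 21 columns → grid now 168
[2] z-view keeps 46 columns → grid now 113
[3] x-view keeps 37 columns → grid now 64

remaining voxels: 64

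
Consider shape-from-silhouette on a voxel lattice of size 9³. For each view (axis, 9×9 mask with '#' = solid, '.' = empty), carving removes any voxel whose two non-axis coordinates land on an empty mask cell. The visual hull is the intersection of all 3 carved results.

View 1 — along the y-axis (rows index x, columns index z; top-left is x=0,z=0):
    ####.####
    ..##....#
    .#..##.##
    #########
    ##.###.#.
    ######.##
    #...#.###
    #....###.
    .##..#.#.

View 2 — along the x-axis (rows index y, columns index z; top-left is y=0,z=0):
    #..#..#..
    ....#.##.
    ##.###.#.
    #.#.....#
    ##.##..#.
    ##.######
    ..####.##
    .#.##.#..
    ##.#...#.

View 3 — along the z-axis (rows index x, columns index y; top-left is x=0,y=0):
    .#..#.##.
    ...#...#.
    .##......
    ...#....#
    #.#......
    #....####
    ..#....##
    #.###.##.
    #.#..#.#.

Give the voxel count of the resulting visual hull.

start: 9×9×9 = 729 voxels
  1. axis=1 (XZ plane), |mask|=52  ⇒  voxels=468
  2. axis=0 (YZ plane), |mask|=42  ⇒  voxels=244
  3. axis=2 (XY plane), |mask|=30  ⇒  voxels=85

remaining voxels: 85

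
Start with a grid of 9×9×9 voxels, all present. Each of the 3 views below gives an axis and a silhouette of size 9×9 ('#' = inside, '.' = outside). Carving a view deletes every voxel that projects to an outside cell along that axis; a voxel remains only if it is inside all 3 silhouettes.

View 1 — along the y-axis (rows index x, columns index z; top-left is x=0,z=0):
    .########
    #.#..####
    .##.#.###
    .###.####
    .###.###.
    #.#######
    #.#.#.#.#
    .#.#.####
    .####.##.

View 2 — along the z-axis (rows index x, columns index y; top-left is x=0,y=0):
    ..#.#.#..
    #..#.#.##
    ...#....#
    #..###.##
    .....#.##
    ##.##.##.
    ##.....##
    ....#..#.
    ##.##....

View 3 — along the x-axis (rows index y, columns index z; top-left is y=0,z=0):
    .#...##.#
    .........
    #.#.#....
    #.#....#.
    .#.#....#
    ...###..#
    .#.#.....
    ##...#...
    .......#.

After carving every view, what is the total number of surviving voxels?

initial block: 9^3 = 729
after view 1 [y-axis, 58 of 81 cells solid] → remaining = 522
after view 2 [z-axis, 35 of 81 cells solid] → remaining = 230
after view 3 [x-axis, 23 of 81 cells solid] → remaining = 66

voxel count = 66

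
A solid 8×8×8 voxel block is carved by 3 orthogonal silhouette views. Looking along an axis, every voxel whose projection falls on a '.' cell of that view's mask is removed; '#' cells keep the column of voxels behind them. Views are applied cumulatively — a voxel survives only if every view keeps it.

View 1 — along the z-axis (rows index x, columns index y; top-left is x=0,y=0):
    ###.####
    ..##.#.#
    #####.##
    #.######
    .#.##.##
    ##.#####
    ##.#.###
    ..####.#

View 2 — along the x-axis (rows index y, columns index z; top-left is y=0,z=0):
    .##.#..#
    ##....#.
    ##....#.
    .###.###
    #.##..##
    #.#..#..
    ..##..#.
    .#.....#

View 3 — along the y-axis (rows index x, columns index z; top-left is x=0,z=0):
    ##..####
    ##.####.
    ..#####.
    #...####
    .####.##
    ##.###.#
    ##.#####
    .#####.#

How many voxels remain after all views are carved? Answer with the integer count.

remaining voxels: 118

initial block: 8^3 = 512
carve view 1 (along z, XY-mask fill 48/64): 384 voxels remain
carve view 2 (along x, YZ-mask fill 29/64): 174 voxels remain
carve view 3 (along y, XZ-mask fill 47/64): 118 voxels remain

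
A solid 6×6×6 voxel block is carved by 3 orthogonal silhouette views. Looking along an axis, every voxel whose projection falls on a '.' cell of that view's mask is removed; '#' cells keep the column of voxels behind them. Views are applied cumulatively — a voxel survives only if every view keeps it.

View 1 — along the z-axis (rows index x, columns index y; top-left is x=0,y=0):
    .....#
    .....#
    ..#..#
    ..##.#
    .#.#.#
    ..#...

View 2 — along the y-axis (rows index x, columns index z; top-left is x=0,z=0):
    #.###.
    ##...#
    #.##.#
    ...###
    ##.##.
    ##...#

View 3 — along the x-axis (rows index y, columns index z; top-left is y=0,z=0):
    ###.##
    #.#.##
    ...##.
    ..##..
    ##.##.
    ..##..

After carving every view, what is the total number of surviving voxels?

start: 6×6×6 = 216 voxels
step 1: project along z, AND mask (11/36) → |grid| = 66
step 2: project along y, AND mask (21/36) → |grid| = 39
step 3: project along x, AND mask (19/36) → |grid| = 13

|visual hull| = 13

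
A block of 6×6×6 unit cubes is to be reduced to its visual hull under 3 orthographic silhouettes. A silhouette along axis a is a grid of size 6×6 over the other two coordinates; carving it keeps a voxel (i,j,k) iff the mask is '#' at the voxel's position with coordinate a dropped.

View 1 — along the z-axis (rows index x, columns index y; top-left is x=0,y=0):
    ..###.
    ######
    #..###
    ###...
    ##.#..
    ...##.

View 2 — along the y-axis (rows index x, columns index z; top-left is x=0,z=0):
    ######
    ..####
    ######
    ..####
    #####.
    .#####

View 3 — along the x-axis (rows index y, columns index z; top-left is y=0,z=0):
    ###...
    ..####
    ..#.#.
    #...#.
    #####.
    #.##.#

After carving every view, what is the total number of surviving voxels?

57 voxels

initial block: 6^3 = 216
after view 1 [z-axis, 21 of 36 cells solid] → remaining = 126
after view 2 [y-axis, 30 of 36 cells solid] → remaining = 103
after view 3 [x-axis, 20 of 36 cells solid] → remaining = 57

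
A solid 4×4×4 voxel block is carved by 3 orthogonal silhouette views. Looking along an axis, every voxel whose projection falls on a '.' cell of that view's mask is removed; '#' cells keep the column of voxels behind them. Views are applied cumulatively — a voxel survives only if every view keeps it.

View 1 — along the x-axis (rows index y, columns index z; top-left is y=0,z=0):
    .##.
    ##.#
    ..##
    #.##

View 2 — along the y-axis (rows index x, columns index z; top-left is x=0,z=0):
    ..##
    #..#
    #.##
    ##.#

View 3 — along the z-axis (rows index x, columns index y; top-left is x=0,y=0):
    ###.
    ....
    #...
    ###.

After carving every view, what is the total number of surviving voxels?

initial block: 4^3 = 64
  1. axis=0 (YZ plane), |mask|=10  ⇒  voxels=40
  2. axis=1 (XZ plane), |mask|=10  ⇒  voxels=26
  3. axis=2 (XY plane), |mask|=7  ⇒  voxels=10

|visual hull| = 10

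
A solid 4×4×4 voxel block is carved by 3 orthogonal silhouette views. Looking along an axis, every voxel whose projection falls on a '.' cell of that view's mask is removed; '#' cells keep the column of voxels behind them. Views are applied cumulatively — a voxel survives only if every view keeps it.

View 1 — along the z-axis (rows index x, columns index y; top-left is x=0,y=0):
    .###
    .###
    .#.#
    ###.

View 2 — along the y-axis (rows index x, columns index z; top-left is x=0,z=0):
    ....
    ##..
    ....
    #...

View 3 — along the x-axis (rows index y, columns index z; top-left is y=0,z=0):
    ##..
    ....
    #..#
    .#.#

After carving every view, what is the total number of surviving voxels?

initial block: 4^3 = 64
carve view 1 (along z, XY-mask fill 11/16): 44 voxels remain
carve view 2 (along y, XZ-mask fill 3/16): 9 voxels remain
carve view 3 (along x, YZ-mask fill 6/16): 4 voxels remain

|visual hull| = 4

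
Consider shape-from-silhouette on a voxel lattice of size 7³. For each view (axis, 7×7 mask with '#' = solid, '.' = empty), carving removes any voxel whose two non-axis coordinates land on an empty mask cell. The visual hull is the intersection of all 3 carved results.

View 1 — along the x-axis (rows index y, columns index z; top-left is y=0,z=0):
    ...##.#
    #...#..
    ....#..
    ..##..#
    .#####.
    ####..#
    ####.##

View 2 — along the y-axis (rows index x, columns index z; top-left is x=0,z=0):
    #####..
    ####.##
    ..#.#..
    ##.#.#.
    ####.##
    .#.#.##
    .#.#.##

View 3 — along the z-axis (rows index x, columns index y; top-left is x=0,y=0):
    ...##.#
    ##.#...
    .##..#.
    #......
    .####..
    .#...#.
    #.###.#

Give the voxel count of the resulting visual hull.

full grid |V| = 343
V1 x: intersect with YZ mask (25 set) -- 175 left
V2 y: intersect with XZ mask (31 set) -- 110 left
V3 z: intersect with XY mask (21 set) -- 42 left

|visual hull| = 42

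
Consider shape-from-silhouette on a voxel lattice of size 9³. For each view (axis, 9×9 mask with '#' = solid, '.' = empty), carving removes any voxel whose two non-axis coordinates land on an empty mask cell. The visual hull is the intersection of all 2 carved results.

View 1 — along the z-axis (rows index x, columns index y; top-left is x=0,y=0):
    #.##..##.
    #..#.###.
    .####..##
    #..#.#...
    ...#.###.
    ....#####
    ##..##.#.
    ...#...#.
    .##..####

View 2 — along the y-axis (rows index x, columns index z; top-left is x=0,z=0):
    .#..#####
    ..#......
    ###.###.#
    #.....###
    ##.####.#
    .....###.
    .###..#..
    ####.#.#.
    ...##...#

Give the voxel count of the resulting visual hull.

start: 9×9×9 = 729 voxels
after view 1 [z-axis, 41 of 81 cells solid] → remaining = 369
after view 2 [y-axis, 41 of 81 cells solid] → remaining = 182

182 voxels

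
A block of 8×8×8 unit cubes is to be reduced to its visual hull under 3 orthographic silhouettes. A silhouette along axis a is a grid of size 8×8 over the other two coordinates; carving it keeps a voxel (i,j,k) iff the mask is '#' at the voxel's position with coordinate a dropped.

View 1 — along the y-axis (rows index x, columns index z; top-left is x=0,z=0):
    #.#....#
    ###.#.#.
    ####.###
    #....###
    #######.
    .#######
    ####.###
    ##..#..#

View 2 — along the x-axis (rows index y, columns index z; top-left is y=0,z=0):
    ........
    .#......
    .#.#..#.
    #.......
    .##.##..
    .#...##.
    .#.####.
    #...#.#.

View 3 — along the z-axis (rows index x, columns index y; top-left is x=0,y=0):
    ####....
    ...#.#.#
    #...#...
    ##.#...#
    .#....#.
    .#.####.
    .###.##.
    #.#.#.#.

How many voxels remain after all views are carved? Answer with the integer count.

start: 8×8×8 = 512 voxels
  1. axis=1 (XZ plane), |mask|=44  ⇒  voxels=352
  2. axis=0 (YZ plane), |mask|=20  ⇒  voxels=109
  3. axis=2 (XY plane), |mask|=29  ⇒  voxels=49

remaining voxels: 49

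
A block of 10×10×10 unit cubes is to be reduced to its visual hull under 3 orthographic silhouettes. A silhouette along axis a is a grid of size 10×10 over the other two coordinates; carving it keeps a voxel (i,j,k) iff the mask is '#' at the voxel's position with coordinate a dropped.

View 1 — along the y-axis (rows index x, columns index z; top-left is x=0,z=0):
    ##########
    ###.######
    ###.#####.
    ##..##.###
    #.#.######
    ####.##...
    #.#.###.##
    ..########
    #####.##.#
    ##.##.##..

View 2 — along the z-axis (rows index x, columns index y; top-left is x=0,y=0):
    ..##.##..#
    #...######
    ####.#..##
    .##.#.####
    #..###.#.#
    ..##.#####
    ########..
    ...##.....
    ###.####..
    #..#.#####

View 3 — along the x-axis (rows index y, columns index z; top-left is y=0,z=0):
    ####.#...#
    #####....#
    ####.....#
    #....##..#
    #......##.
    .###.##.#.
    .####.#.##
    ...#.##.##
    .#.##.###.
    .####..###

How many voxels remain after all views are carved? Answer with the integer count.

full grid |V| = 1000
V1 y: intersect with XZ mask (77 set) -- 770 left
V2 z: intersect with XY mask (63 set) -- 478 left
V3 x: intersect with YZ mask (55 set) -- 256 left

256 voxels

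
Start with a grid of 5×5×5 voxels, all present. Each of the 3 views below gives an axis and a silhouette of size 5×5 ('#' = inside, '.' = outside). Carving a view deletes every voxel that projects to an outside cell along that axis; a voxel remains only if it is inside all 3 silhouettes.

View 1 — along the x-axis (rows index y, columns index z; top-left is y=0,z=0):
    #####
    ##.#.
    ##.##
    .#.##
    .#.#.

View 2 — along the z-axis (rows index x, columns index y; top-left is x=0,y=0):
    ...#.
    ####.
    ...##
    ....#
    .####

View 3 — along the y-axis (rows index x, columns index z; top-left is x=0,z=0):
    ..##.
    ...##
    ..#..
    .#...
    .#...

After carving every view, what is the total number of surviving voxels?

voxel count = 13

full grid |V| = 125
carve view 1 (along x, YZ-mask fill 17/25): 85 voxels remain
carve view 2 (along z, XY-mask fill 12/25): 37 voxels remain
carve view 3 (along y, XZ-mask fill 7/25): 13 voxels remain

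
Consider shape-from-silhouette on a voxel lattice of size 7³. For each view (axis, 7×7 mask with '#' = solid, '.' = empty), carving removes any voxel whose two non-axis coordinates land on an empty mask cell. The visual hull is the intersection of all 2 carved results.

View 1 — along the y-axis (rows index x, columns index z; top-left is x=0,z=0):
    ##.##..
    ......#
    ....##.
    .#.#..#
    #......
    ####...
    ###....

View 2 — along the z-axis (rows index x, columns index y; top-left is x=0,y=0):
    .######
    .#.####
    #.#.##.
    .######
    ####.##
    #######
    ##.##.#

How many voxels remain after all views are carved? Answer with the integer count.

|visual hull| = 104

initial block: 7^3 = 343
[1] y-view keeps 18 columns → grid now 126
[2] z-view keeps 39 columns → grid now 104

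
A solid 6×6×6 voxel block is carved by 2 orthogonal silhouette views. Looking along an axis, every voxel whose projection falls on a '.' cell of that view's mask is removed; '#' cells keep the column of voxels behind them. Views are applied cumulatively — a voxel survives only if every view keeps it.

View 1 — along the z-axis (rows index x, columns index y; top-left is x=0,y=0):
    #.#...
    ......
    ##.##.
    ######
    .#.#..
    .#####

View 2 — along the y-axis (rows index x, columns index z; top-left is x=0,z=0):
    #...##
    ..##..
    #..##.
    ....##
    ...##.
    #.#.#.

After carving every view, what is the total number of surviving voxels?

initial block: 6^3 = 216
carve view 1 (along z, XY-mask fill 19/36): 114 voxels remain
carve view 2 (along y, XZ-mask fill 15/36): 49 voxels remain

49 voxels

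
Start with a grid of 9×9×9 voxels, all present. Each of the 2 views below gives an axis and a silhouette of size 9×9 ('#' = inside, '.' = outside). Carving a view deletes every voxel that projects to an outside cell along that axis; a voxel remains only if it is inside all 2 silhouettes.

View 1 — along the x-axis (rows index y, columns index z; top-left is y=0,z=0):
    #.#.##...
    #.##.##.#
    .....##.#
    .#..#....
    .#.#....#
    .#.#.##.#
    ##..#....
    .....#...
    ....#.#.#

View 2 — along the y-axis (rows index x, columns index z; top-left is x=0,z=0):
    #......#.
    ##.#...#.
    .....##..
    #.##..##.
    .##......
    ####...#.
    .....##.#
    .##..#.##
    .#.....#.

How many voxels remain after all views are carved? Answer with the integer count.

voxel count = 86

start: 9×9×9 = 729 voxels
step 1: project along x, AND mask (30/81) → |grid| = 270
step 2: project along y, AND mask (30/81) → |grid| = 86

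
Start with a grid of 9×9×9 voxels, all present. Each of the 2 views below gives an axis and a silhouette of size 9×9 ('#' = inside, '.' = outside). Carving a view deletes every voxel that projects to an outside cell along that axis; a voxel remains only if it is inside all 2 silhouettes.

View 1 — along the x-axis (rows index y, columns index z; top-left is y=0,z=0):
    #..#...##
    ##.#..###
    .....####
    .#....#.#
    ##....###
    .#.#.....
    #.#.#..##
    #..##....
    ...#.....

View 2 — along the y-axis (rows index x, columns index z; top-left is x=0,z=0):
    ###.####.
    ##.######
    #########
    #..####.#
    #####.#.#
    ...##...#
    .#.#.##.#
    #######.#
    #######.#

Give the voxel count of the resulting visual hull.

|visual hull| = 226

full grid |V| = 729
step 1: project along x, AND mask (33/81) → |grid| = 297
step 2: project along y, AND mask (61/81) → |grid| = 226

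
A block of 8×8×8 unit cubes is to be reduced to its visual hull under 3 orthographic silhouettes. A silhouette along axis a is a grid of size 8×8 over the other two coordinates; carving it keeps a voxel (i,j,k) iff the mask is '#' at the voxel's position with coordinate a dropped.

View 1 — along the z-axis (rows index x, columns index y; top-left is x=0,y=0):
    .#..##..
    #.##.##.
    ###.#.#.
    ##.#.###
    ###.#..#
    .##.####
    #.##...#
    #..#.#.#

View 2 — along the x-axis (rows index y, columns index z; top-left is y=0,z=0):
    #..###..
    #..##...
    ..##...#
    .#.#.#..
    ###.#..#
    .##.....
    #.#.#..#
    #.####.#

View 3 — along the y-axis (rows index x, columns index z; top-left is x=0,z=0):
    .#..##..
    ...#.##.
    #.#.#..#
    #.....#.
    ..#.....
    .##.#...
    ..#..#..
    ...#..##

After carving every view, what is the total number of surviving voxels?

50 voxels

full grid |V| = 512
[1] z-view keeps 38 columns → grid now 304
[2] x-view keeps 30 columns → grid now 142
[3] y-view keeps 21 columns → grid now 50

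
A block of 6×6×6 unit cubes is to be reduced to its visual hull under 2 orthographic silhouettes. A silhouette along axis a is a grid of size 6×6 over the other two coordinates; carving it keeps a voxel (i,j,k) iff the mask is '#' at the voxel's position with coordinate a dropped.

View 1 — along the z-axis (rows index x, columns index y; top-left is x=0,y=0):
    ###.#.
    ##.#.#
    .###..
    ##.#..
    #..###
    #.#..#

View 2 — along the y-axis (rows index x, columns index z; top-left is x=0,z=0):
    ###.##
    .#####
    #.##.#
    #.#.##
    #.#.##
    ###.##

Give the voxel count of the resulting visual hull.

full grid |V| = 216
after view 1 [z-axis, 21 of 36 cells solid] → remaining = 126
after view 2 [y-axis, 27 of 36 cells solid] → remaining = 95

remaining voxels: 95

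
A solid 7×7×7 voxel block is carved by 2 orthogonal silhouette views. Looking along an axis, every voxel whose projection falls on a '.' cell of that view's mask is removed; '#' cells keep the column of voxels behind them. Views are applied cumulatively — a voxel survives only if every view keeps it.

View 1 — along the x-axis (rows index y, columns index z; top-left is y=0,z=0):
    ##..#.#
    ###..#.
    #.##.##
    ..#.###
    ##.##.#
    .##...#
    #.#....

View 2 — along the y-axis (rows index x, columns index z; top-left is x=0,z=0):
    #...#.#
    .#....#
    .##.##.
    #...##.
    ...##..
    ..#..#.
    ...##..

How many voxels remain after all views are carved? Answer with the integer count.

voxel count = 66

before carving: 343 voxels (7×7×7)
V1 x: intersect with YZ mask (27 set) -- 189 left
V2 y: intersect with XZ mask (18 set) -- 66 left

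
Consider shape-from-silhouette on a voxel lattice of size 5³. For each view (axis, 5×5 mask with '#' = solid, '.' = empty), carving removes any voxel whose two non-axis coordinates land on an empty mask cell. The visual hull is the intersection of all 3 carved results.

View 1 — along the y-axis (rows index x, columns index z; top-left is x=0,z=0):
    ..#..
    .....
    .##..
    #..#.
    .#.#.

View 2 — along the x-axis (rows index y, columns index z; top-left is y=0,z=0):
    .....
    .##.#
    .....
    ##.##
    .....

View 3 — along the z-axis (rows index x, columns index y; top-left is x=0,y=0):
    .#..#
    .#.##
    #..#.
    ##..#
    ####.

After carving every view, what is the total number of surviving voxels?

remaining voxels: 5

before carving: 125 voxels (5×5×5)
carve view 1 (along y, XZ-mask fill 7/25): 35 voxels remain
carve view 2 (along x, YZ-mask fill 7/25): 9 voxels remain
carve view 3 (along z, XY-mask fill 14/25): 5 voxels remain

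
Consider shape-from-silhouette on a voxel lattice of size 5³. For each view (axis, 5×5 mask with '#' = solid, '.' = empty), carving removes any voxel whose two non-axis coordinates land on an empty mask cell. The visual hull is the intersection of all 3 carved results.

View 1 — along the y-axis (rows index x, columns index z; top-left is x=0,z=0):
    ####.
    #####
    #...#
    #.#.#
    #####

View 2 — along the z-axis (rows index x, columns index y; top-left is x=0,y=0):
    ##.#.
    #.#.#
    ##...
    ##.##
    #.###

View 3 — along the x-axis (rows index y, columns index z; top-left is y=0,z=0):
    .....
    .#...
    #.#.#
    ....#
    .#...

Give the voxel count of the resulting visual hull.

|visual hull| = 11

before carving: 125 voxels (5×5×5)
carve view 1 (along y, XZ-mask fill 19/25): 95 voxels remain
carve view 2 (along z, XY-mask fill 16/25): 63 voxels remain
carve view 3 (along x, YZ-mask fill 6/25): 11 voxels remain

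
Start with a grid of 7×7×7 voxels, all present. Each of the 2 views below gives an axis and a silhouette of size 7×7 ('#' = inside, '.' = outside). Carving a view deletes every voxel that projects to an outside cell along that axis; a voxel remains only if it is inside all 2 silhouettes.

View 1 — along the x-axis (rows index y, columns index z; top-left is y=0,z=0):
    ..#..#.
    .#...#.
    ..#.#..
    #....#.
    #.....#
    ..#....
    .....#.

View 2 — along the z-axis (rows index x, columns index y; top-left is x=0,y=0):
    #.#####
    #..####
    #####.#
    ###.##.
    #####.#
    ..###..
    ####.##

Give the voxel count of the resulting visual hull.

start: 7×7×7 = 343 voxels
step 1: project along x, AND mask (12/49) → |grid| = 84
step 2: project along z, AND mask (37/49) → |grid| = 65

|visual hull| = 65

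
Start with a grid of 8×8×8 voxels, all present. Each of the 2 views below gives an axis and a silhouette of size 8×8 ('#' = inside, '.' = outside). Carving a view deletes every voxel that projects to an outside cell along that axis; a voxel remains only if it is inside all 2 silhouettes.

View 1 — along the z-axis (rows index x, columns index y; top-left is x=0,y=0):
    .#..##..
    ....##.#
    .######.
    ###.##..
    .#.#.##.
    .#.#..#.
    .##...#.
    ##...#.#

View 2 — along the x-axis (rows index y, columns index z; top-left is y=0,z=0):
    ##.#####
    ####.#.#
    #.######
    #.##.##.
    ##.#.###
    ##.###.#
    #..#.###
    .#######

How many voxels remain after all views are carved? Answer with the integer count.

|visual hull| = 186

initial block: 8^3 = 512
  1. axis=2 (XY plane), |mask|=31  ⇒  voxels=248
  2. axis=0 (YZ plane), |mask|=49  ⇒  voxels=186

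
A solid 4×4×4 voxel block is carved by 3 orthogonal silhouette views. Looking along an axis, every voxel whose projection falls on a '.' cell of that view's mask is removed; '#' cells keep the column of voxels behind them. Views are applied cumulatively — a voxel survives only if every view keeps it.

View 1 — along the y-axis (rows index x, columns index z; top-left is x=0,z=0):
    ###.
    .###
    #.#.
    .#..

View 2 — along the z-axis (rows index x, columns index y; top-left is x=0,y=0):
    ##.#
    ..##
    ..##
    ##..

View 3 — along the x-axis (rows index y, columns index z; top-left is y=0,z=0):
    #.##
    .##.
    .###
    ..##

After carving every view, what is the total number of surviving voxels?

start: 4×4×4 = 64 voxels
[1] y-view keeps 9 columns → grid now 36
[2] z-view keeps 9 columns → grid now 21
[3] x-view keeps 10 columns → grid now 13

13 voxels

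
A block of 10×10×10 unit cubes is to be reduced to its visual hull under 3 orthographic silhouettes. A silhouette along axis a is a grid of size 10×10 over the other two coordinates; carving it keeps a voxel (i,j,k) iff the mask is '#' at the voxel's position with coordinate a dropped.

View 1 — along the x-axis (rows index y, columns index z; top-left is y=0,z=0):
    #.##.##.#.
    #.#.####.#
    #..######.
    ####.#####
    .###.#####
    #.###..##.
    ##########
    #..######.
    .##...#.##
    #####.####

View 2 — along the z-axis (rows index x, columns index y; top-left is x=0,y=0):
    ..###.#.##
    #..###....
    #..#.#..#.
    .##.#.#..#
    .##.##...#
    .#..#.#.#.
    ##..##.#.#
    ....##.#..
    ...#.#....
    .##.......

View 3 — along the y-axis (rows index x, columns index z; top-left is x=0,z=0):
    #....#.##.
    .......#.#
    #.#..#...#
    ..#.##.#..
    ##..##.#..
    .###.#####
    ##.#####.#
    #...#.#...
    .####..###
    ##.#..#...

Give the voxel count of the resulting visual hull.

151 voxels

full grid |V| = 1000
step 1: project along x, AND mask (74/100) → |grid| = 740
step 2: project along z, AND mask (41/100) → |grid| = 304
step 3: project along y, AND mask (49/100) → |grid| = 151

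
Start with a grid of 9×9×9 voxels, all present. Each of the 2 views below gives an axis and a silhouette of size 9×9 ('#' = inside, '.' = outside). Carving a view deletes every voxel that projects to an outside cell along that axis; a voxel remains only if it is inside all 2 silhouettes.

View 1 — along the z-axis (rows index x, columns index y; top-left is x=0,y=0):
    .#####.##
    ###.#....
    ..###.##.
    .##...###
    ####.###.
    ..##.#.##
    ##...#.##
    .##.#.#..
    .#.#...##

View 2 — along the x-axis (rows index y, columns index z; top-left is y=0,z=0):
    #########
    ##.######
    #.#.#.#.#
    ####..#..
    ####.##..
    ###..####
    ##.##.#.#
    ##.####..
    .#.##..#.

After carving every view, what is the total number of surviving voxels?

|visual hull| = 281

full grid |V| = 729
step 1: project along z, AND mask (46/81) → |grid| = 414
step 2: project along x, AND mask (56/81) → |grid| = 281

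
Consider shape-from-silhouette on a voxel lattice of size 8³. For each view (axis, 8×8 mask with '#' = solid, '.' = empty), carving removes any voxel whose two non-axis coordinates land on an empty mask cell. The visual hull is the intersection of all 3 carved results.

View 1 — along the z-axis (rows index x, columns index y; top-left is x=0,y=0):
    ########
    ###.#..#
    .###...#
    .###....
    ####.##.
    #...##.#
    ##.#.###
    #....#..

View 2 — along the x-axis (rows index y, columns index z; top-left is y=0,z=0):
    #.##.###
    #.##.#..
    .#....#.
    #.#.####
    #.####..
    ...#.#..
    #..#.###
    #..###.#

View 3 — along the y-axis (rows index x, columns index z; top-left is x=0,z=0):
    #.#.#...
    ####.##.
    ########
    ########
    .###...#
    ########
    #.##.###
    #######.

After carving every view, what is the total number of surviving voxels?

122 voxels

initial block: 8^3 = 512
V1 z: intersect with XY mask (38 set) -- 304 left
V2 x: intersect with YZ mask (35 set) -- 165 left
V3 y: intersect with XZ mask (50 set) -- 122 left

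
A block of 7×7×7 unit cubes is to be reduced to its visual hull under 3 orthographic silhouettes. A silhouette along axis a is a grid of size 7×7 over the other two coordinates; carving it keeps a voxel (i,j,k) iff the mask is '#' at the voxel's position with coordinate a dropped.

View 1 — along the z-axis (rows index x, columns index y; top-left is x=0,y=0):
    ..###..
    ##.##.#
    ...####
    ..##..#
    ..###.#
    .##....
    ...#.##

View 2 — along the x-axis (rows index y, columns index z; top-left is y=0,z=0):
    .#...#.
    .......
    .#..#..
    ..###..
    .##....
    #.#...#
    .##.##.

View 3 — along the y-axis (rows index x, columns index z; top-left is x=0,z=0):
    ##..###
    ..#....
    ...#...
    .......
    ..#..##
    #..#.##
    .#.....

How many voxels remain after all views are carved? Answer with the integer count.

|visual hull| = 13

full grid |V| = 343
carve view 1 (along z, XY-mask fill 24/49): 168 voxels remain
carve view 2 (along x, YZ-mask fill 16/49): 62 voxels remain
carve view 3 (along y, XZ-mask fill 15/49): 13 voxels remain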